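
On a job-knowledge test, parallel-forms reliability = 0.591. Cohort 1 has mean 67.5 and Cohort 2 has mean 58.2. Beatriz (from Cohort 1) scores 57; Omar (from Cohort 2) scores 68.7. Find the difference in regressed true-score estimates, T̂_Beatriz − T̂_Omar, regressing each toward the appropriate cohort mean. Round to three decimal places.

T̂_Beatriz = 0.591(57) + 0.409(67.5) = 61.29450
T̂_Omar = 0.591(68.7) + 0.409(58.2) = 64.40550
Difference = 61.29450 − 64.40550 = -3.11100

-3.111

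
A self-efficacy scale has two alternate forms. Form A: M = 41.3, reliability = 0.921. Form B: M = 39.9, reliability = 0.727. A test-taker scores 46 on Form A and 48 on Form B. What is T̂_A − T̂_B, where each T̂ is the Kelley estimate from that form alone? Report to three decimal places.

-0.160

T̂_A = 0.921(46) + 0.079(41.3) = 45.62870
T̂_B = 0.727(48) + 0.273(39.9) = 45.78870
T̂_A − T̂_B = -0.16000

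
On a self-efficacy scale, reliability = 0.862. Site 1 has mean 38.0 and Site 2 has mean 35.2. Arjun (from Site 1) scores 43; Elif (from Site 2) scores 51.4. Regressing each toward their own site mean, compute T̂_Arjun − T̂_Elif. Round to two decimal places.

T̂_Arjun = 0.862(43) + 0.138(38.0) = 42.3100
T̂_Elif = 0.862(51.4) + 0.138(35.2) = 49.1644
Difference = 42.3100 − 49.1644 = -6.8544

-6.85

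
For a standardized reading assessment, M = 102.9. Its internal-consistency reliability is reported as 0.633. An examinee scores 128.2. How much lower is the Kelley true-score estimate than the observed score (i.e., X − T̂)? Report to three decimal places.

T̂ = 0.633(128.2) + 0.367(102.9) = 81.1506 + 37.7643 = 118.91490 → 118.9149
X − T̂ = 128.2 − 118.9149 = 9.2851 → 9.285

9.285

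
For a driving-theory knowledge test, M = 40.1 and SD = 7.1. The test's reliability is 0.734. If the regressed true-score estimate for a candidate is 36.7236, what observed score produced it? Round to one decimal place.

T̂ = ρX + (1 − ρ)μ  ⇒  X = (T̂ − (1 − ρ)μ) / ρ
X = (36.7236 − 0.266 × 40.1) / 0.734 = (36.7236 − 10.6666) / 0.734 = 26.0570 / 0.734 = 35.500

35.5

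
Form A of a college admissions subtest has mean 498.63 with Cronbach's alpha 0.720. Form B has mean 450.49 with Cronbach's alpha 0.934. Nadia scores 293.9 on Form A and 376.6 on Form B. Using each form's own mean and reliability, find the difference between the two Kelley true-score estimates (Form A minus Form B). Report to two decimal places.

T̂_A = 0.720(293.9) + 0.280(498.63) = 351.2244
T̂_B = 0.934(376.6) + 0.066(450.49) = 381.4767
T̂_A − T̂_B = -30.2523

-30.25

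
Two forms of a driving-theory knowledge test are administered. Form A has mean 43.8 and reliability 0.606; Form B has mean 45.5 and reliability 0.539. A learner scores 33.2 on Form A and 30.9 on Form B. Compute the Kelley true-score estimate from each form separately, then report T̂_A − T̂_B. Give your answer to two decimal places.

T̂_A = 0.606(33.2) + 0.394(43.8) = 37.3764
T̂_B = 0.539(30.9) + 0.461(45.5) = 37.6306
T̂_A − T̂_B = -0.2542

-0.25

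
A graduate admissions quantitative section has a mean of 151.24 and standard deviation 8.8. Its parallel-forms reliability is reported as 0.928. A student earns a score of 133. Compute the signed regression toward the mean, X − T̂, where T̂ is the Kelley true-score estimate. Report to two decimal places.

-1.31

T̂ = ρX + (1 − ρ)μ
  = 0.928 × 133 + 0.072 × 151.24
  = 123.424 + 10.88928
  = 134.3133
  ≈ 134.313
X − T̂ = 133 − 134.313 = -1.313 → -1.31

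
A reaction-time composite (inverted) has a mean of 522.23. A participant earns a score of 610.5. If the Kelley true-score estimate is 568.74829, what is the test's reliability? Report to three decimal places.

T̂ = ρX + (1 − ρ)μ  ⇒  T̂ − μ = ρ(X − μ)
ρ = (T̂ − μ)/(X − μ) = (568.74829 − 522.23) / (610.5 − 522.23) = 46.51829 / 88.27 = 0.52700

0.527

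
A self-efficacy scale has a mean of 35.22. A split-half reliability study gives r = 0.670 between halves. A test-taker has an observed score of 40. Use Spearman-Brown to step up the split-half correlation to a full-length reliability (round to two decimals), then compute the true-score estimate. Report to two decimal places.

Spearman-Brown: ρ = 2r/(1 + r) = 2(0.670)/(1 + 0.670) = 1.3400/1.670 = 0.8024 → 0.80
Regress the observed score toward the mean by the unreliability: T̂ = 0.80·40 + 0.20·35.22 = 32.00 + 7.0440 = 39.044.

39.04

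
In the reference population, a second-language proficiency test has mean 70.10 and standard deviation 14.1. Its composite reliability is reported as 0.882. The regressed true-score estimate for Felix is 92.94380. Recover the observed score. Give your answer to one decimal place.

T̂ = ρX + (1 − ρ)μ  ⇒  X = (T̂ − (1 − ρ)μ) / ρ
X = (92.94380 − 0.118 × 70.10) / 0.882 = (92.94380 − 8.27180) / 0.882 = 84.67200 / 0.882 = 96.000

96.0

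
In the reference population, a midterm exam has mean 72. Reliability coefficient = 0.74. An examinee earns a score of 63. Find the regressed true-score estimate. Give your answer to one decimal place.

T̂ = ρX + (1 − ρ)μ
  = 0.74 × 63 + 0.26 × 72
  = 46.62 + 18.72
  = 65.34
  ≈ 65.3

65.3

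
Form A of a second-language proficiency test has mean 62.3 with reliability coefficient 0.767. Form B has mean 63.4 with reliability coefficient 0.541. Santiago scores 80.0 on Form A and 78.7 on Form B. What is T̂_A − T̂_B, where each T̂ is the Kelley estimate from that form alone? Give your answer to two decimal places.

4.20

T̂_A = 0.767(80.0) + 0.233(62.3) = 75.8759
T̂_B = 0.541(78.7) + 0.459(63.4) = 71.6773
T̂_A − T̂_B = 4.1986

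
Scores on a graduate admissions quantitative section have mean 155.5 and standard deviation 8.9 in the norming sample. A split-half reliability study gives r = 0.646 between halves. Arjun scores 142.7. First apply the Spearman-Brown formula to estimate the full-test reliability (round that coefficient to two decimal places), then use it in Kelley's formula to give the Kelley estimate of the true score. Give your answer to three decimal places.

145.516

Spearman-Brown: ρ = 2r/(1 + r) = 2(0.646)/(1 + 0.646) = 1.2920/1.646 = 0.7849 → 0.78
T̂ = ρX + (1 − ρ)μ
  = 0.78 × 142.7 + 0.22 × 155.5
  = 111.306 + 34.210
  = 145.5160
  ≈ 145.516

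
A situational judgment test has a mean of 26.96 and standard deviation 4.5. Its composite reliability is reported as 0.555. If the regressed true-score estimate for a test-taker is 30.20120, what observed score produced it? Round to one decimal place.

32.8

T̂ = ρX + (1 − ρ)μ  ⇒  X = (T̂ − (1 − ρ)μ) / ρ
X = (30.20120 − 0.445 × 26.96) / 0.555 = (30.20120 − 11.99720) / 0.555 = 18.20400 / 0.555 = 32.800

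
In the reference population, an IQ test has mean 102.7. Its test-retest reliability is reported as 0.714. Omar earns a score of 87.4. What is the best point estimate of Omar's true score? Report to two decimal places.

91.78

T̂ = ρX + (1 − ρ)μ
  = 0.714 × 87.4 + 0.286 × 102.7
  = 62.4036 + 29.3722
  = 91.776
  ≈ 91.78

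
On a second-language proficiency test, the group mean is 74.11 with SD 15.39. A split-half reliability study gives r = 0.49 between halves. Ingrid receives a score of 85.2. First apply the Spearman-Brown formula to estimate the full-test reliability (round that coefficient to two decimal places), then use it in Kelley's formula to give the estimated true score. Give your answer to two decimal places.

81.43

Spearman-Brown: ρ = 2r/(1 + r) = 2(0.49)/(1 + 0.49) = 0.980/1.49 = 0.6577 → 0.66
T̂ = ρX + (1 − ρ)μ
  = 0.66 × 85.2 + 0.34 × 74.11
  = 56.232 + 25.1974
  = 81.429
  ≈ 81.43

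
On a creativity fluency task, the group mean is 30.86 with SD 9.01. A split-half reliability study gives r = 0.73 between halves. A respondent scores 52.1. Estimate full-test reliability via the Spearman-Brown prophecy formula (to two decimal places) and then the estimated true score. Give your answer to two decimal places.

48.70

Spearman-Brown: ρ = 2r/(1 + r) = 2(0.73)/(1 + 0.73) = 1.460/1.73 = 0.8439 → 0.84
Weight the observed score by reliability and the mean by (1 − reliability): T̂ = 0.84·52.1 + 0.16·30.86 = 43.764 + 4.9376 = 48.702.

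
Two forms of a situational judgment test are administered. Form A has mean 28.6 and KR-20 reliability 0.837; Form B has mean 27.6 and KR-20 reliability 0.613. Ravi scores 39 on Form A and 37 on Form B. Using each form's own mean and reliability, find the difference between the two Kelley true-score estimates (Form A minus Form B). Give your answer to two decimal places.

3.94

T̂_A = 0.837(39) + 0.163(28.6) = 37.3048
T̂_B = 0.613(37) + 0.387(27.6) = 33.3622
T̂_A − T̂_B = 3.9426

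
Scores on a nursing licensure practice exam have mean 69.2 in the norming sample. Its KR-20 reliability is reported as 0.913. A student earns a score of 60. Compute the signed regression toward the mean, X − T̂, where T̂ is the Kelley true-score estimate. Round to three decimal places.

-0.800

T̂ = ρX + (1 − ρ)μ
  = 0.913 × 60 + 0.087 × 69.2
  = 54.780 + 6.0204
  = 60.80040
  ≈ 60.8004
X − T̂ = 60 − 60.8004 = -0.8004 → -0.800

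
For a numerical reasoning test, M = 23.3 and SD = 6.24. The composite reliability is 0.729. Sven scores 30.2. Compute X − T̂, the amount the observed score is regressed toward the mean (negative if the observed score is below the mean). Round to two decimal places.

Kelley's formula gives T̂ = 0.729·30.2 + 0.271·23.3 = 22.0158 + 6.3143 = 28.3301.
X − T̂ = 30.2 − 28.330 = 1.870 → 1.87

1.87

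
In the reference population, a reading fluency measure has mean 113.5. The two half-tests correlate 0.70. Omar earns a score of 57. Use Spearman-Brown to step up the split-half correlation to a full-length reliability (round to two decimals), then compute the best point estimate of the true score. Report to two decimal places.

Spearman-Brown: ρ = 2r/(1 + r) = 2(0.70)/(1 + 0.70) = 1.400/1.70 = 0.8235 → 0.82
T̂ = ρX + (1 − ρ)μ
  = 0.82 × 57 + 0.18 × 113.5
  = 46.74 + 20.430
  = 67.170
  ≈ 67.17

67.17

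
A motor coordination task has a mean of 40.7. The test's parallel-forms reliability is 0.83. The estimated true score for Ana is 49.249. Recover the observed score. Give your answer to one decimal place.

51.0

T̂ = ρX + (1 − ρ)μ  ⇒  X = (T̂ − (1 − ρ)μ) / ρ
X = (49.249 − 0.17 × 40.7) / 0.83 = (49.249 − 6.919) / 0.83 = 42.330 / 0.83 = 51.000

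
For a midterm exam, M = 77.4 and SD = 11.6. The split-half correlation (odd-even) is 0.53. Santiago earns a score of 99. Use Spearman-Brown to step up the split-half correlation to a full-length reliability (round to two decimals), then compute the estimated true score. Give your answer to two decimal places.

92.30

Spearman-Brown: ρ = 2r/(1 + r) = 2(0.53)/(1 + 0.53) = 1.060/1.53 = 0.6928 → 0.69
T̂ = 0.69(99) + 0.31(77.4) = 68.31 + 23.994 = 92.304 → 92.30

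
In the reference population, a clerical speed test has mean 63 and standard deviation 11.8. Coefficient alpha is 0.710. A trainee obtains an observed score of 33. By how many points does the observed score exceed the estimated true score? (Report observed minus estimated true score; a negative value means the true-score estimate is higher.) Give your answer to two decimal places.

T̂ = ρX + (1 − ρ)μ
  = 0.710 × 33 + 0.290 × 63
  = 23.430 + 18.270
  = 41.7000
  ≈ 41.700
X − T̂ = 33 − 41.700 = -8.700 → -8.70

-8.70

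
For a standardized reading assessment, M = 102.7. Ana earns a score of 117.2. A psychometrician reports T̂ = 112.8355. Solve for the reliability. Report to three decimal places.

T̂ = ρX + (1 − ρ)μ  ⇒  T̂ − μ = ρ(X − μ)
ρ = (T̂ − μ)/(X − μ) = (112.8355 − 102.7) / (117.2 − 102.7) = 10.1355 / 14.5 = 0.69900

0.699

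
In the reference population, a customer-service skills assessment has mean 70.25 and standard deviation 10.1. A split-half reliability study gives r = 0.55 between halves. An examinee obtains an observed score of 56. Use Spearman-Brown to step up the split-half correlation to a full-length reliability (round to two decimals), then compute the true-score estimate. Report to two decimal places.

Spearman-Brown: ρ = 2r/(1 + r) = 2(0.55)/(1 + 0.55) = 1.100/1.55 = 0.7097 → 0.71
T̂ = ρX + (1 − ρ)μ
  = 0.71 × 56 + 0.29 × 70.25
  = 39.76 + 20.3725
  = 60.132
  ≈ 60.13

60.13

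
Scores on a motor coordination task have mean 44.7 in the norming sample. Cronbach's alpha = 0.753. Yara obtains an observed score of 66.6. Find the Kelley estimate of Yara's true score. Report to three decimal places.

61.191

Weight the observed score by reliability and the mean by (1 − reliability): T̂ = 0.753·66.6 + 0.247·44.7 = 50.1498 + 11.0409 = 61.1907.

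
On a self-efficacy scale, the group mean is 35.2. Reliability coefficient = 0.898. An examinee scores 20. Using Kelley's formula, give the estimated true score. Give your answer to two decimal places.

T̂ = ρX + (1 − ρ)μ
  = 0.898 × 20 + 0.102 × 35.2
  = 17.960 + 3.5904
  = 21.550
  ≈ 21.55

21.55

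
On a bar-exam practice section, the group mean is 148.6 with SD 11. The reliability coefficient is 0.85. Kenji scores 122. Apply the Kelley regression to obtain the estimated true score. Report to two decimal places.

125.99

T̂ = ρX + (1 − ρ)μ
  = 0.85 × 122 + 0.15 × 148.6
  = 103.70 + 22.290
  = 125.990
  ≈ 125.99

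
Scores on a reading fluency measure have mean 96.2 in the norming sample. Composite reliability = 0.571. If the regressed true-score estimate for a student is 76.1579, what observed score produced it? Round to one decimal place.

T̂ = ρX + (1 − ρ)μ  ⇒  X = (T̂ − (1 − ρ)μ) / ρ
X = (76.1579 − 0.429 × 96.2) / 0.571 = (76.1579 − 41.2698) / 0.571 = 34.8881 / 0.571 = 61.100

61.1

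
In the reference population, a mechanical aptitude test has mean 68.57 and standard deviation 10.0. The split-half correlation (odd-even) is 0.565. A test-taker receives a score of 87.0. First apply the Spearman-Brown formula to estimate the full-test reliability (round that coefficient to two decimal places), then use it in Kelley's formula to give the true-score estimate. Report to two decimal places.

81.84

Spearman-Brown: ρ = 2r/(1 + r) = 2(0.565)/(1 + 0.565) = 1.1300/1.565 = 0.7220 → 0.72
T̂ = ρX + (1 − ρ)μ
  = 0.72 × 87.0 + 0.28 × 68.57
  = 62.640 + 19.1996
  = 81.840
  ≈ 81.84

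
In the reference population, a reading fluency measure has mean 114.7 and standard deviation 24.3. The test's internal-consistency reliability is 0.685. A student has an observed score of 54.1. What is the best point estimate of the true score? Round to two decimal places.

73.19

Kelley's formula gives T̂ = 0.685·54.1 + 0.315·114.7 = 37.0585 + 36.1305 = 73.189.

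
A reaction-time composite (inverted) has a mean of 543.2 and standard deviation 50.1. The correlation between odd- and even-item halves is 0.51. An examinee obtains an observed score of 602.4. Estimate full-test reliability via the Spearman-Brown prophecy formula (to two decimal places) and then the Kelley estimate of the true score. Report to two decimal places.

Spearman-Brown: ρ = 2r/(1 + r) = 2(0.51)/(1 + 0.51) = 1.020/1.51 = 0.6755 → 0.68
Regress the observed score toward the mean by the unreliability: T̂ = 0.68·602.4 + 0.32·543.2 = 409.632 + 173.824 = 583.456.

583.46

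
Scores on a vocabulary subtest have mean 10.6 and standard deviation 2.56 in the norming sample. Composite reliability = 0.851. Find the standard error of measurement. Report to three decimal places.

0.988

SEM = SD · √(1 − ρ) = 2.56 × √0.149 = 2.56 × 0.3860 = 0.9882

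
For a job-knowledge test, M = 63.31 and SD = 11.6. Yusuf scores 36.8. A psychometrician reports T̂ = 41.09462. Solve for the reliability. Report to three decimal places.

0.838

T̂ = ρX + (1 − ρ)μ  ⇒  T̂ − μ = ρ(X − μ)
ρ = (T̂ − μ)/(X − μ) = (41.09462 − 63.31) / (36.8 − 63.31) = -22.21538 / -26.51 = 0.83800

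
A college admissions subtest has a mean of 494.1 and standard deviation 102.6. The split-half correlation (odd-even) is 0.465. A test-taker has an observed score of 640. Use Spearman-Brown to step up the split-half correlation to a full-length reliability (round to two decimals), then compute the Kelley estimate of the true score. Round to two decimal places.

Spearman-Brown: ρ = 2r/(1 + r) = 2(0.465)/(1 + 0.465) = 0.9300/1.465 = 0.6348 → 0.63
Regress the observed score toward the mean by the unreliability: T̂ = 0.63·640 + 0.37·494.1 = 403.20 + 182.817 = 586.017.

586.02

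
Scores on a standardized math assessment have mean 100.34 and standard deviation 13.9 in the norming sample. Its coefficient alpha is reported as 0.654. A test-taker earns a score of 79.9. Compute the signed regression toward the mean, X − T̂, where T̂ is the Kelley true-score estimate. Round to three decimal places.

-7.072

T̂ = ρX + (1 − ρ)μ
  = 0.654 × 79.9 + 0.346 × 100.34
  = 52.2546 + 34.71764
  = 86.97224
  ≈ 86.9722
X − T̂ = 79.9 − 86.9722 = -7.0722 → -7.072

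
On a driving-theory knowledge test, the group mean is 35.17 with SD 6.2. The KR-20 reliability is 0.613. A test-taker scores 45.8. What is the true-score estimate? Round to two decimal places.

Kelley's formula gives T̂ = 0.613·45.8 + 0.387·35.17 = 28.0754 + 13.61079 = 41.686.

41.69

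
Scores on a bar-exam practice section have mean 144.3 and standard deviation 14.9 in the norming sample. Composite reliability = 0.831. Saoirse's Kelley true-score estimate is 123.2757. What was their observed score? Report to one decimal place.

T̂ = ρX + (1 − ρ)μ  ⇒  X = (T̂ − (1 − ρ)μ) / ρ
X = (123.2757 − 0.169 × 144.3) / 0.831 = (123.2757 − 24.3867) / 0.831 = 98.8890 / 0.831 = 119.000

119.0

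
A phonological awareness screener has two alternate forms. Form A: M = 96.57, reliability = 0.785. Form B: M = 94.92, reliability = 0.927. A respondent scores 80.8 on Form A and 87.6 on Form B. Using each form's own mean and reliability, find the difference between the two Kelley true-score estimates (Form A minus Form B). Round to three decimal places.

T̂_A = 0.785(80.8) + 0.215(96.57) = 84.19055
T̂_B = 0.927(87.6) + 0.073(94.92) = 88.13436
T̂_A − T̂_B = -3.94381

-3.944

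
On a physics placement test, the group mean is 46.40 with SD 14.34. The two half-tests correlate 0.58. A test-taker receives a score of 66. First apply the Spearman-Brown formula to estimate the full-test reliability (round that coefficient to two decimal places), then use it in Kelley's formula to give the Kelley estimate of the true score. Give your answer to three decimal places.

Spearman-Brown: ρ = 2r/(1 + r) = 2(0.58)/(1 + 0.58) = 1.160/1.58 = 0.7342 → 0.73
T̂ = 0.73(66) + 0.27(46.40) = 48.18 + 12.5280 = 60.7080 → 60.708

60.708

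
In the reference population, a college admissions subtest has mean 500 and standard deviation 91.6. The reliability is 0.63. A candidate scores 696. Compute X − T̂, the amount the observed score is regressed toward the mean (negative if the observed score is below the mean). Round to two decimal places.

72.52

Weight the observed score by reliability and the mean by (1 − reliability): T̂ = 0.63·696 + 0.37·500 = 438.48 + 185.00 = 623.4800.
X − T̂ = 696 − 623.480 = 72.520 → 72.52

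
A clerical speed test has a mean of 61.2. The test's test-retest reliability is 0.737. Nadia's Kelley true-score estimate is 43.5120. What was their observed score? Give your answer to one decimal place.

37.2

T̂ = ρX + (1 − ρ)μ  ⇒  X = (T̂ − (1 − ρ)μ) / ρ
X = (43.5120 − 0.263 × 61.2) / 0.737 = (43.5120 − 16.0956) / 0.737 = 27.4164 / 0.737 = 37.200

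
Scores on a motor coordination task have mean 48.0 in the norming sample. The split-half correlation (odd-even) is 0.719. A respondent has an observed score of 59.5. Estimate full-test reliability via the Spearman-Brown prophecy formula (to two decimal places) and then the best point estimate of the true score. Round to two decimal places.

Spearman-Brown: ρ = 2r/(1 + r) = 2(0.719)/(1 + 0.719) = 1.4380/1.719 = 0.8365 → 0.84
T̂ = 0.84(59.5) + 0.16(48.0) = 49.980 + 7.680 = 57.660 → 57.66

57.66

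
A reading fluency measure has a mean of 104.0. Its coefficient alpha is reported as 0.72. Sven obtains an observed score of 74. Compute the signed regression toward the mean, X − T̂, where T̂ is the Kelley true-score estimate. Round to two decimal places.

Kelley's formula gives T̂ = 0.72·74 + 0.28·104.0 = 53.28 + 29.120 = 82.4000.
X − T̂ = 74 − 82.400 = -8.400 → -8.40

-8.40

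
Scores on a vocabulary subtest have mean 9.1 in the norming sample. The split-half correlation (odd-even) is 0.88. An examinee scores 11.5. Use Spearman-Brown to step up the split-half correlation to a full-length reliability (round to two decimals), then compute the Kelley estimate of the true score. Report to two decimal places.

Spearman-Brown: ρ = 2r/(1 + r) = 2(0.88)/(1 + 0.88) = 1.760/1.88 = 0.9362 → 0.94
Regress the observed score toward the mean by the unreliability: T̂ = 0.94·11.5 + 0.06·9.1 = 10.810 + 0.546 = 11.356.

11.36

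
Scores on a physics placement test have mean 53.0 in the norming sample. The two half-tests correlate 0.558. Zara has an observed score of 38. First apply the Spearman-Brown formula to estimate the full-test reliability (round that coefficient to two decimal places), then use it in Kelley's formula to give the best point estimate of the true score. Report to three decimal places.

42.200

Spearman-Brown: ρ = 2r/(1 + r) = 2(0.558)/(1 + 0.558) = 1.1160/1.558 = 0.7163 → 0.72
T̂ = 0.72(38) + 0.28(53.0) = 27.36 + 14.840 = 42.2000 → 42.200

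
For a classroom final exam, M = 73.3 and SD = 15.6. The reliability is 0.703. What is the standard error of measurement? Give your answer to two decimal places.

8.50

SEM = SD · √(1 − ρ) = 15.6 × √0.297 = 15.6 × 0.5450 = 8.502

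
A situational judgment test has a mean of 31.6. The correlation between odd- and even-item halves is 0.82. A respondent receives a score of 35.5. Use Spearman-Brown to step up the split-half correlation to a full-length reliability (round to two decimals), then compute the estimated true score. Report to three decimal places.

Spearman-Brown: ρ = 2r/(1 + r) = 2(0.82)/(1 + 0.82) = 1.640/1.82 = 0.9011 → 0.90
Regress the observed score toward the mean by the unreliability: T̂ = 0.90·35.5 + 0.10·31.6 = 31.950 + 3.160 = 35.1100.

35.110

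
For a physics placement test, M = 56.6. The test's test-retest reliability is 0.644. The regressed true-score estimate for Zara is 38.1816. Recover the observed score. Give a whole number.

T̂ = ρX + (1 − ρ)μ  ⇒  X = (T̂ − (1 − ρ)μ) / ρ
X = (38.1816 − 0.356 × 56.6) / 0.644 = (38.1816 − 20.1496) / 0.644 = 18.0320 / 0.644 = 28.00

28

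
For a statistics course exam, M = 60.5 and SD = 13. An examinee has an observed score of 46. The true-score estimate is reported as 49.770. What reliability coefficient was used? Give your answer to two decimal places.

0.74

T̂ = ρX + (1 − ρ)μ  ⇒  T̂ − μ = ρ(X − μ)
ρ = (T̂ − μ)/(X − μ) = (49.770 − 60.5) / (46 − 60.5) = -10.730 / -14.5 = 0.7400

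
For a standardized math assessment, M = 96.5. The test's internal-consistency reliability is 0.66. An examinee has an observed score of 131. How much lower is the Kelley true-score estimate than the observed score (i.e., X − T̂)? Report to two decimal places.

T̂ = ρX + (1 − ρ)μ
  = 0.66 × 131 + 0.34 × 96.5
  = 86.46 + 32.810
  = 119.2700
  ≈ 119.270
X − T̂ = 131 − 119.270 = 11.730 → 11.73

11.73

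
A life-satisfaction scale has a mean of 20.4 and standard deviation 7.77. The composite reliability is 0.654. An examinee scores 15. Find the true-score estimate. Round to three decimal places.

T̂ = 0.654(15) + 0.346(20.4) = 9.810 + 7.0584 = 16.8684 → 16.868

16.868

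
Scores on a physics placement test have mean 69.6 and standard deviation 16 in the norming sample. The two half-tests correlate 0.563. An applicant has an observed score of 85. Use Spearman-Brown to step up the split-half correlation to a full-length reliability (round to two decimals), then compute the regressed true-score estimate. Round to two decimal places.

Spearman-Brown: ρ = 2r/(1 + r) = 2(0.563)/(1 + 0.563) = 1.1260/1.563 = 0.7204 → 0.72
T̂ = 0.72(85) + 0.28(69.6) = 61.20 + 19.488 = 80.688 → 80.69

80.69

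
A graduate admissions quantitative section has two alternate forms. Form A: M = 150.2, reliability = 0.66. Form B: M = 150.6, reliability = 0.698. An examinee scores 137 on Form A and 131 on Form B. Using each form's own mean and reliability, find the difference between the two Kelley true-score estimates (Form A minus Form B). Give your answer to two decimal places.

T̂_A = 0.66(137) + 0.34(150.2) = 141.4880
T̂_B = 0.698(131) + 0.302(150.6) = 136.9192
T̂_A − T̂_B = 4.5688

4.57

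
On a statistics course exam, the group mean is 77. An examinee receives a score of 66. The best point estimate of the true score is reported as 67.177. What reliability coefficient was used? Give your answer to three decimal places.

T̂ = ρX + (1 − ρ)μ  ⇒  T̂ − μ = ρ(X − μ)
ρ = (T̂ − μ)/(X − μ) = (67.177 − 77) / (66 − 77) = -9.823 / -11.0 = 0.89300

0.893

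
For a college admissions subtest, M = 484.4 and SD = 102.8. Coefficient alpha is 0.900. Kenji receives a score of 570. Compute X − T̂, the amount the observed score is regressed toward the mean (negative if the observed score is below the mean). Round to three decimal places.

Regress the observed score toward the mean by the unreliability: T̂ = 0.900·570 + 0.100·484.4 = 513.000 + 48.4400 = 561.44000.
X − T̂ = 570 − 561.4400 = 8.5600 → 8.560

8.560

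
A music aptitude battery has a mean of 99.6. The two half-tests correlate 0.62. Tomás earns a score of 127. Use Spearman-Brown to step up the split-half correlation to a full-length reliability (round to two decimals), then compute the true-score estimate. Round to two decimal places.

120.70

Spearman-Brown: ρ = 2r/(1 + r) = 2(0.62)/(1 + 0.62) = 1.240/1.62 = 0.7654 → 0.77
Weight the observed score by reliability and the mean by (1 − reliability): T̂ = 0.77·127 + 0.23·99.6 = 97.79 + 22.908 = 120.698.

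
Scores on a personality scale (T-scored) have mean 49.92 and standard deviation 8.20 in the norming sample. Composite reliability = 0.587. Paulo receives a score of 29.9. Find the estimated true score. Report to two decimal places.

T̂ = 0.587(29.9) + 0.413(49.92) = 17.5513 + 20.61696 = 38.168 → 38.17

38.17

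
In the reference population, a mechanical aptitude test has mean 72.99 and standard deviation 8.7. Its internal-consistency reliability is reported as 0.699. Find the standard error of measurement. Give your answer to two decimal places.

SEM = SD · √(1 − ρ) = 8.7 × √0.301 = 8.7 × 0.5486 = 4.773

4.77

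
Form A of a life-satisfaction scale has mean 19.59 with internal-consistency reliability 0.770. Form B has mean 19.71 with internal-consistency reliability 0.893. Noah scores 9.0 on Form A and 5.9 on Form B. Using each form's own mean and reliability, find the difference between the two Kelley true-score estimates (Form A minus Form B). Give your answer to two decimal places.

4.06

T̂_A = 0.770(9.0) + 0.230(19.59) = 11.4357
T̂_B = 0.893(5.9) + 0.107(19.71) = 7.3777
T̂_A − T̂_B = 4.0580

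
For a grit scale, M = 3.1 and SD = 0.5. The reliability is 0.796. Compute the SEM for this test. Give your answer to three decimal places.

SEM = SD · √(1 − ρ) = 0.5 × √0.204 = 0.5 × 0.4517 = 0.2258

0.226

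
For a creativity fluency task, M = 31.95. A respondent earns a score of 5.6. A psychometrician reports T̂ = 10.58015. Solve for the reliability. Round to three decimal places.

T̂ = ρX + (1 − ρ)μ  ⇒  T̂ − μ = ρ(X − μ)
ρ = (T̂ − μ)/(X − μ) = (10.58015 − 31.95) / (5.6 − 31.95) = -21.36985 / -26.35 = 0.81100

0.811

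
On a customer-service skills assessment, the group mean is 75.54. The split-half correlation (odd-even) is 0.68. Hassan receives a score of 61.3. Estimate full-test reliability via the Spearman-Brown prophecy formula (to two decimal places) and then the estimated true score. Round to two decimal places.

Spearman-Brown: ρ = 2r/(1 + r) = 2(0.68)/(1 + 0.68) = 1.360/1.68 = 0.8095 → 0.81
T̂ = 0.81(61.3) + 0.19(75.54) = 49.653 + 14.3526 = 64.006 → 64.01

64.01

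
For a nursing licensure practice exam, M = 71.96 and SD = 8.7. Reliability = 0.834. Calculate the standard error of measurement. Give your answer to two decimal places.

SEM = SD · √(1 − ρ) = 8.7 × √0.166 = 8.7 × 0.4074 = 3.545

3.54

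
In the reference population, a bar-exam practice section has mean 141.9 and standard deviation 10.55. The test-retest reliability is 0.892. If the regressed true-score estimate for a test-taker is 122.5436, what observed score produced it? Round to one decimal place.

T̂ = ρX + (1 − ρ)μ  ⇒  X = (T̂ − (1 − ρ)μ) / ρ
X = (122.5436 − 0.108 × 141.9) / 0.892 = (122.5436 − 15.3252) / 0.892 = 107.2184 / 0.892 = 120.200

120.2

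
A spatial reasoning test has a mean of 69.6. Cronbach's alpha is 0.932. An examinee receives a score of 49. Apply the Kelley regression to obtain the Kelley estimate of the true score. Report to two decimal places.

50.40

Kelley's formula gives T̂ = 0.932·49 + 0.068·69.6 = 45.668 + 4.7328 = 50.401.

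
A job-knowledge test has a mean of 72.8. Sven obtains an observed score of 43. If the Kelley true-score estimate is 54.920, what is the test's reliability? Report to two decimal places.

0.60

T̂ = ρX + (1 − ρ)μ  ⇒  T̂ − μ = ρ(X − μ)
ρ = (T̂ − μ)/(X − μ) = (54.920 − 72.8) / (43 − 72.8) = -17.880 / -29.8 = 0.6000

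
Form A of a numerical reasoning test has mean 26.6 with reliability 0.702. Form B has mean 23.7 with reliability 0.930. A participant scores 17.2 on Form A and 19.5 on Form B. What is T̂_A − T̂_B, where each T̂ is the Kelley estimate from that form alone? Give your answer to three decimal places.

0.207

T̂_A = 0.702(17.2) + 0.298(26.6) = 20.00120
T̂_B = 0.930(19.5) + 0.070(23.7) = 19.79400
T̂_A − T̂_B = 0.20720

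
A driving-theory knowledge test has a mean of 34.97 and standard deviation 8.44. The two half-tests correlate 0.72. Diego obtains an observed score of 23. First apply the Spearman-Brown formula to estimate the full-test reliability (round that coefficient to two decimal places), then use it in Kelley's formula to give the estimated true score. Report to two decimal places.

Spearman-Brown: ρ = 2r/(1 + r) = 2(0.72)/(1 + 0.72) = 1.440/1.72 = 0.8372 → 0.84
Kelley's formula gives T̂ = 0.84·23 + 0.16·34.97 = 19.32 + 5.5952 = 24.915.

24.92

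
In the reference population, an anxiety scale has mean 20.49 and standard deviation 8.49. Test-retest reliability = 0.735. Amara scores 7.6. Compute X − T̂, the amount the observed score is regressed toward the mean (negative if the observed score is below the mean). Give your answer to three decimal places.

T̂ = 0.735(7.6) + 0.265(20.49) = 5.5860 + 5.42985 = 11.01585 → 11.0159
X − T̂ = 7.6 − 11.0159 = -3.4159 → -3.416

-3.416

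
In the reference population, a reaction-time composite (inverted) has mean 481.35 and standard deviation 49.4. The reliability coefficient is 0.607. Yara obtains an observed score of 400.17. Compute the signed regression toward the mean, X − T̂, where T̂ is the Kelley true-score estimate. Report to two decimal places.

-31.90

T̂ = 0.607(400.17) + 0.393(481.35) = 242.90319 + 189.17055 = 432.0737 → 432.074
X − T̂ = 400.17 − 432.074 = -31.904 → -31.90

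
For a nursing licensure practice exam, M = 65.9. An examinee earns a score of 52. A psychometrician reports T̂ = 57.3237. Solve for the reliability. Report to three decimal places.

T̂ = ρX + (1 − ρ)μ  ⇒  T̂ − μ = ρ(X − μ)
ρ = (T̂ − μ)/(X − μ) = (57.3237 − 65.9) / (52 − 65.9) = -8.5763 / -13.9 = 0.61700

0.617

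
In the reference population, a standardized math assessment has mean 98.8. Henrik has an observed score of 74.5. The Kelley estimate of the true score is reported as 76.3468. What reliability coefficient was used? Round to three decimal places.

T̂ = ρX + (1 − ρ)μ  ⇒  T̂ − μ = ρ(X − μ)
ρ = (T̂ − μ)/(X − μ) = (76.3468 − 98.8) / (74.5 − 98.8) = -22.4532 / -24.3 = 0.92400

0.924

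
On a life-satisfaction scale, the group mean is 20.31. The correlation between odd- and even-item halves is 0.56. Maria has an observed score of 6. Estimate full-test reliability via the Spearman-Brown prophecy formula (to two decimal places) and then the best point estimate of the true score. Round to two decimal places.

Spearman-Brown: ρ = 2r/(1 + r) = 2(0.56)/(1 + 0.56) = 1.120/1.56 = 0.7179 → 0.72
Weight the observed score by reliability and the mean by (1 − reliability): T̂ = 0.72·6 + 0.28·20.31 = 4.32 + 5.6868 = 10.007.

10.01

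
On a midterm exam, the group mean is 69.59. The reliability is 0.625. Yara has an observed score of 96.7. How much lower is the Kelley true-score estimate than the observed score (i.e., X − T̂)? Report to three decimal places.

Regress the observed score toward the mean by the unreliability: T̂ = 0.625·96.7 + 0.375·69.59 = 60.4375 + 26.09625 = 86.53375.
X − T̂ = 96.7 − 86.5337 = 10.1663 → 10.166

10.166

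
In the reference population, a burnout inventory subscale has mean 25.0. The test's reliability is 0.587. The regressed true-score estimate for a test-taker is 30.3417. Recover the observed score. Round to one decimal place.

34.1

T̂ = ρX + (1 − ρ)μ  ⇒  X = (T̂ − (1 − ρ)μ) / ρ
X = (30.3417 − 0.413 × 25.0) / 0.587 = (30.3417 − 10.3250) / 0.587 = 20.0167 / 0.587 = 34.100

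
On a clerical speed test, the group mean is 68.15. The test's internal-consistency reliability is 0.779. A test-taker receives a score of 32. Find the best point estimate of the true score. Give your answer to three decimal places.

Regress the observed score toward the mean by the unreliability: T̂ = 0.779·32 + 0.221·68.15 = 24.928 + 15.06115 = 39.9892.

39.989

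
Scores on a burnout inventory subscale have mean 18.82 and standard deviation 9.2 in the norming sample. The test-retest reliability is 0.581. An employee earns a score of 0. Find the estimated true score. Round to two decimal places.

7.89

T̂ = ρX + (1 − ρ)μ
  = 0.581 × 0 + 0.419 × 18.82
  = 0.000 + 7.88558
  = 7.886
  ≈ 7.89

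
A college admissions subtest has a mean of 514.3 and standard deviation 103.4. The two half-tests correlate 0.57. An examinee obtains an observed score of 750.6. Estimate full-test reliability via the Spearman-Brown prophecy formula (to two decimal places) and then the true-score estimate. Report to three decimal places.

Spearman-Brown: ρ = 2r/(1 + r) = 2(0.57)/(1 + 0.57) = 1.140/1.57 = 0.7261 → 0.73
T̂ = ρX + (1 − ρ)μ
  = 0.73 × 750.6 + 0.27 × 514.3
  = 547.938 + 138.861
  = 686.7990
  ≈ 686.799

686.799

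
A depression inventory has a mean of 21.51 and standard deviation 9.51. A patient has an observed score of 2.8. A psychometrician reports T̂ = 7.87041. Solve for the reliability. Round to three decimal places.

0.729

T̂ = ρX + (1 − ρ)μ  ⇒  T̂ − μ = ρ(X − μ)
ρ = (T̂ − μ)/(X − μ) = (7.87041 − 21.51) / (2.8 − 21.51) = -13.63959 / -18.71 = 0.72900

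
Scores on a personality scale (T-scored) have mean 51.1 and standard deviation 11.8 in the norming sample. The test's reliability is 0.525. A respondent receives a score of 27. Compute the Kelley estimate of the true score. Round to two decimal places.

38.45

T̂ = 0.525(27) + 0.475(51.1) = 14.175 + 24.2725 = 38.448 → 38.45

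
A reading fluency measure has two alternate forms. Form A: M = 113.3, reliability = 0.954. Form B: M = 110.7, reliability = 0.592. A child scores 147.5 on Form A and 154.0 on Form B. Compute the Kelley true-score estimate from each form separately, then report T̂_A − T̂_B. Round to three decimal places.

9.593

T̂_A = 0.954(147.5) + 0.046(113.3) = 145.92680
T̂_B = 0.592(154.0) + 0.408(110.7) = 136.33360
T̂_A − T̂_B = 9.59320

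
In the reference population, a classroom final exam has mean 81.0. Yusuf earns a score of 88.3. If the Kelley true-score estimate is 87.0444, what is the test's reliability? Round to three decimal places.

T̂ = ρX + (1 − ρ)μ  ⇒  T̂ − μ = ρ(X − μ)
ρ = (T̂ − μ)/(X − μ) = (87.0444 − 81.0) / (88.3 − 81.0) = 6.0444 / 7.3 = 0.82800

0.828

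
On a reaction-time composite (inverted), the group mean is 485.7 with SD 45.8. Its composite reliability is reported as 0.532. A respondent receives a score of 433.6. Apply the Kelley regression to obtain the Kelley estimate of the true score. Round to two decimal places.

457.98

Weight the observed score by reliability and the mean by (1 − reliability): T̂ = 0.532·433.6 + 0.468·485.7 = 230.6752 + 227.3076 = 457.983.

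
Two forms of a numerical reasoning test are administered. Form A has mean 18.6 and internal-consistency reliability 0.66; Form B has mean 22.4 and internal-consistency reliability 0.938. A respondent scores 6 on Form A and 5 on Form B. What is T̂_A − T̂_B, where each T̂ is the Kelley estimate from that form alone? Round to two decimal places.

4.21

T̂_A = 0.66(6) + 0.34(18.6) = 10.2840
T̂_B = 0.938(5) + 0.062(22.4) = 6.0788
T̂_A − T̂_B = 4.2052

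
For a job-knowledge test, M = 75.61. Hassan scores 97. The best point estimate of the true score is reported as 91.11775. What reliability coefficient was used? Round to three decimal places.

T̂ = ρX + (1 − ρ)μ  ⇒  T̂ − μ = ρ(X − μ)
ρ = (T̂ − μ)/(X − μ) = (91.11775 − 75.61) / (97 − 75.61) = 15.50775 / 21.39 = 0.72500

0.725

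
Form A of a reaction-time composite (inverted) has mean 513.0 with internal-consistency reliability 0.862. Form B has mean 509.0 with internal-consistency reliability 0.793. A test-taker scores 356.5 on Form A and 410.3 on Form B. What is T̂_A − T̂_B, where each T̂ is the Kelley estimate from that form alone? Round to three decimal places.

T̂_A = 0.862(356.5) + 0.138(513.0) = 378.09700
T̂_B = 0.793(410.3) + 0.207(509.0) = 430.73090
T̂_A − T̂_B = -52.63390

-52.634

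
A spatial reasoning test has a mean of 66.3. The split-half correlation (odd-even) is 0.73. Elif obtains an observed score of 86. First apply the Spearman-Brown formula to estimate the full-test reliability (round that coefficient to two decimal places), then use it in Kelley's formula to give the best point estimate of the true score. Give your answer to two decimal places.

Spearman-Brown: ρ = 2r/(1 + r) = 2(0.73)/(1 + 0.73) = 1.460/1.73 = 0.8439 → 0.84
T̂ = ρX + (1 − ρ)μ
  = 0.84 × 86 + 0.16 × 66.3
  = 72.24 + 10.608
  = 82.848
  ≈ 82.85

82.85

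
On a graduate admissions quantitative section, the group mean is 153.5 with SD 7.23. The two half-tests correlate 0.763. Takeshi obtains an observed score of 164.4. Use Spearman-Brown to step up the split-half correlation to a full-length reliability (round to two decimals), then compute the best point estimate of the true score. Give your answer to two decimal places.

Spearman-Brown: ρ = 2r/(1 + r) = 2(0.763)/(1 + 0.763) = 1.5260/1.763 = 0.8656 → 0.87
Regress the observed score toward the mean by the unreliability: T̂ = 0.87·164.4 + 0.13·153.5 = 143.028 + 19.955 = 162.983.

162.98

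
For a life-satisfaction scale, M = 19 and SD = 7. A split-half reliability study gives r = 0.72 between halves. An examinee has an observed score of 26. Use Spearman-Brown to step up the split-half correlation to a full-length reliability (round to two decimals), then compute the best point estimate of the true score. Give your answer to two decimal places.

Spearman-Brown: ρ = 2r/(1 + r) = 2(0.72)/(1 + 0.72) = 1.440/1.72 = 0.8372 → 0.84
T̂ = 0.84(26) + 0.16(19) = 21.84 + 3.04 = 24.880 → 24.88

24.88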